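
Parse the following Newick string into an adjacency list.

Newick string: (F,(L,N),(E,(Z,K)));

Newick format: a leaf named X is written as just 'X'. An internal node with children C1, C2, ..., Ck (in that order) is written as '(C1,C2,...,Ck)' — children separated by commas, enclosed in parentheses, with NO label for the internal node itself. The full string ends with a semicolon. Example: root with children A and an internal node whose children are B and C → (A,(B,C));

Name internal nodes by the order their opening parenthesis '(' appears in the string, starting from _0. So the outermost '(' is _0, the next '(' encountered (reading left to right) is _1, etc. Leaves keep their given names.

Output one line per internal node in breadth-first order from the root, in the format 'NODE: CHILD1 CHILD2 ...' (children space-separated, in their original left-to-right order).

Answer: _0: F _1 _2
_1: L N
_2: E _3
_3: Z K

Derivation:
Input: (F,(L,N),(E,(Z,K)));
Scanning left-to-right, naming '(' by encounter order:
  pos 0: '(' -> open internal node _0 (depth 1)
  pos 3: '(' -> open internal node _1 (depth 2)
  pos 7: ')' -> close internal node _1 (now at depth 1)
  pos 9: '(' -> open internal node _2 (depth 2)
  pos 12: '(' -> open internal node _3 (depth 3)
  pos 16: ')' -> close internal node _3 (now at depth 2)
  pos 17: ')' -> close internal node _2 (now at depth 1)
  pos 18: ')' -> close internal node _0 (now at depth 0)
Total internal nodes: 4
BFS adjacency from root:
  _0: F _1 _2
  _1: L N
  _2: E _3
  _3: Z K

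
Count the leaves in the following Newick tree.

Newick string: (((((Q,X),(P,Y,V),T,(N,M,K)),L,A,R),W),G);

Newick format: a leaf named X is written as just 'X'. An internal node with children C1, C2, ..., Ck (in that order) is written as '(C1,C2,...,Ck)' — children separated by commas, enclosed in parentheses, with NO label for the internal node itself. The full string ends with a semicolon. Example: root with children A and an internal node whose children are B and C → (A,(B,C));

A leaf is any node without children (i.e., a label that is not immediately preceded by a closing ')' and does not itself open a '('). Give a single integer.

Answer: 14

Derivation:
Newick: (((((Q,X),(P,Y,V),T,(N,M,K)),L,A,R),W),G);
Scan left-to-right; a leaf is any maximal label run not followed by '(':
  pos 5: leaf 'Q' → count = 1
  pos 7: leaf 'X' → count = 2
  pos 11: leaf 'P' → count = 3
  pos 13: leaf 'Y' → count = 4
  pos 15: leaf 'V' → count = 5
  pos 18: leaf 'T' → count = 6
  pos 21: leaf 'N' → count = 7
  pos 23: leaf 'M' → count = 8
  pos 25: leaf 'K' → count = 9
  pos 29: leaf 'L' → count = 10
  pos 31: leaf 'A' → count = 11
  pos 33: leaf 'R' → count = 12
  pos 36: leaf 'W' → count = 13
  pos 39: leaf 'G' → count = 14
Total leaves: 14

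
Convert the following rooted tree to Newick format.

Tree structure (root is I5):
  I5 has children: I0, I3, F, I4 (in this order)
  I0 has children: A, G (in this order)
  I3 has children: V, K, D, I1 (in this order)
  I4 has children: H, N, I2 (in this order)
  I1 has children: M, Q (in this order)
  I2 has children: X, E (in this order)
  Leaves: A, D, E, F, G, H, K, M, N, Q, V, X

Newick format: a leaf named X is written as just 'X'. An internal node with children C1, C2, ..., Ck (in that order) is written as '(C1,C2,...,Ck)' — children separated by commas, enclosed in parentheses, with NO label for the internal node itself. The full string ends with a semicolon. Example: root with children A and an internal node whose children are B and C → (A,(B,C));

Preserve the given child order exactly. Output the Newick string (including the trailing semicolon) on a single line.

internal I5 with children ['I0', 'I3', 'F', 'I4']
  internal I0 with children ['A', 'G']
    leaf 'A' → 'A'
    leaf 'G' → 'G'
  → '(A,G)'
  internal I3 with children ['V', 'K', 'D', 'I1']
    leaf 'V' → 'V'
    leaf 'K' → 'K'
    leaf 'D' → 'D'
    internal I1 with children ['M', 'Q']
      leaf 'M' → 'M'
      leaf 'Q' → 'Q'
    → '(M,Q)'
  → '(V,K,D,(M,Q))'
  leaf 'F' → 'F'
  internal I4 with children ['H', 'N', 'I2']
    leaf 'H' → 'H'
    leaf 'N' → 'N'
    internal I2 with children ['X', 'E']
      leaf 'X' → 'X'
      leaf 'E' → 'E'
    → '(X,E)'
  → '(H,N,(X,E))'
→ '((A,G),(V,K,D,(M,Q)),F,(H,N,(X,E)))'
Final: ((A,G),(V,K,D,(M,Q)),F,(H,N,(X,E)));

Answer: ((A,G),(V,K,D,(M,Q)),F,(H,N,(X,E)));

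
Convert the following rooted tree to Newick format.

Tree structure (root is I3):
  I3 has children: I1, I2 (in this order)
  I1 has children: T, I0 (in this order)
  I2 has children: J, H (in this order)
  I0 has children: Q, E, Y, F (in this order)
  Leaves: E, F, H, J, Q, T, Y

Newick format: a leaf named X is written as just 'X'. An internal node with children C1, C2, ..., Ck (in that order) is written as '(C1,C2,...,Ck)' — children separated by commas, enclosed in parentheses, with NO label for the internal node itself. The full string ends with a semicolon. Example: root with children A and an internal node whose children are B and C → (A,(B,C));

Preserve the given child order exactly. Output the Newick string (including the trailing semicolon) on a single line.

Answer: ((T,(Q,E,Y,F)),(J,H));

Derivation:
internal I3 with children ['I1', 'I2']
  internal I1 with children ['T', 'I0']
    leaf 'T' → 'T'
    internal I0 with children ['Q', 'E', 'Y', 'F']
      leaf 'Q' → 'Q'
      leaf 'E' → 'E'
      leaf 'Y' → 'Y'
      leaf 'F' → 'F'
    → '(Q,E,Y,F)'
  → '(T,(Q,E,Y,F))'
  internal I2 with children ['J', 'H']
    leaf 'J' → 'J'
    leaf 'H' → 'H'
  → '(J,H)'
→ '((T,(Q,E,Y,F)),(J,H))'
Final: ((T,(Q,E,Y,F)),(J,H));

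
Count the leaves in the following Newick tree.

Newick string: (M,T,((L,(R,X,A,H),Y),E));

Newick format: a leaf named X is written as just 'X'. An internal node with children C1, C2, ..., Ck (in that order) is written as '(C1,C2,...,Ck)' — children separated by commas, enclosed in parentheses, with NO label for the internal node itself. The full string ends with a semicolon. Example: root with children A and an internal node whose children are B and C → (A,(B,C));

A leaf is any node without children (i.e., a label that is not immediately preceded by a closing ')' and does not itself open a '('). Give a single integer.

Newick: (M,T,((L,(R,X,A,H),Y),E));
Scan left-to-right; a leaf is any maximal label run not followed by '(':
  pos 1: leaf 'M' → count = 1
  pos 3: leaf 'T' → count = 2
  pos 7: leaf 'L' → count = 3
  pos 10: leaf 'R' → count = 4
  pos 12: leaf 'X' → count = 5
  pos 14: leaf 'A' → count = 6
  pos 16: leaf 'H' → count = 7
  pos 19: leaf 'Y' → count = 8
  pos 22: leaf 'E' → count = 9
Total leaves: 9

Answer: 9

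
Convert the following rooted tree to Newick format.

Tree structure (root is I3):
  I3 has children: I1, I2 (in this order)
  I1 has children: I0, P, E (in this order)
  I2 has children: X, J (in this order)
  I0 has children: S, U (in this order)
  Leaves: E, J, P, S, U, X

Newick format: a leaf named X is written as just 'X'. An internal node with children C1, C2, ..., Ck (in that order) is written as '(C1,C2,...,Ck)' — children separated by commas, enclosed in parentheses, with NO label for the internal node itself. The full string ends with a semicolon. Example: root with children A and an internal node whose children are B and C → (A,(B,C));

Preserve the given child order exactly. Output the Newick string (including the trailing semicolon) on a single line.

internal I3 with children ['I1', 'I2']
  internal I1 with children ['I0', 'P', 'E']
    internal I0 with children ['S', 'U']
      leaf 'S' → 'S'
      leaf 'U' → 'U'
    → '(S,U)'
    leaf 'P' → 'P'
    leaf 'E' → 'E'
  → '((S,U),P,E)'
  internal I2 with children ['X', 'J']
    leaf 'X' → 'X'
    leaf 'J' → 'J'
  → '(X,J)'
→ '(((S,U),P,E),(X,J))'
Final: (((S,U),P,E),(X,J));

Answer: (((S,U),P,E),(X,J));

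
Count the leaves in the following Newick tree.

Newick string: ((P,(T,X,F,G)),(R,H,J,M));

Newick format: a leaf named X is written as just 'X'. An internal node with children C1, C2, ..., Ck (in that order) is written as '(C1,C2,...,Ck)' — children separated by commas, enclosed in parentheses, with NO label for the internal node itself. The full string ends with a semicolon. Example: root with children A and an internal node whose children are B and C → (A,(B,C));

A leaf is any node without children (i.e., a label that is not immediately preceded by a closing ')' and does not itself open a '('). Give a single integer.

Newick: ((P,(T,X,F,G)),(R,H,J,M));
Scan left-to-right; a leaf is any maximal label run not followed by '(':
  pos 2: leaf 'P' → count = 1
  pos 5: leaf 'T' → count = 2
  pos 7: leaf 'X' → count = 3
  pos 9: leaf 'F' → count = 4
  pos 11: leaf 'G' → count = 5
  pos 16: leaf 'R' → count = 6
  pos 18: leaf 'H' → count = 7
  pos 20: leaf 'J' → count = 8
  pos 22: leaf 'M' → count = 9
Total leaves: 9

Answer: 9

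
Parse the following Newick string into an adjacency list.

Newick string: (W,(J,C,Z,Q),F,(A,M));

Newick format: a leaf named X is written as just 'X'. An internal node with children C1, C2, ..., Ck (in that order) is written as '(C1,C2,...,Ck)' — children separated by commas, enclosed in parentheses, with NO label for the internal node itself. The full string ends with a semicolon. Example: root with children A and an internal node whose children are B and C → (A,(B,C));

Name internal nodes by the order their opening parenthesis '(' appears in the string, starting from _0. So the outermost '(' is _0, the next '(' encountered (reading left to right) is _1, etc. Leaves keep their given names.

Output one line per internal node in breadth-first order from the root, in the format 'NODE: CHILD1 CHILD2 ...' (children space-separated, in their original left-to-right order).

Input: (W,(J,C,Z,Q),F,(A,M));
Scanning left-to-right, naming '(' by encounter order:
  pos 0: '(' -> open internal node _0 (depth 1)
  pos 3: '(' -> open internal node _1 (depth 2)
  pos 11: ')' -> close internal node _1 (now at depth 1)
  pos 15: '(' -> open internal node _2 (depth 2)
  pos 19: ')' -> close internal node _2 (now at depth 1)
  pos 20: ')' -> close internal node _0 (now at depth 0)
Total internal nodes: 3
BFS adjacency from root:
  _0: W _1 F _2
  _1: J C Z Q
  _2: A M

Answer: _0: W _1 F _2
_1: J C Z Q
_2: A M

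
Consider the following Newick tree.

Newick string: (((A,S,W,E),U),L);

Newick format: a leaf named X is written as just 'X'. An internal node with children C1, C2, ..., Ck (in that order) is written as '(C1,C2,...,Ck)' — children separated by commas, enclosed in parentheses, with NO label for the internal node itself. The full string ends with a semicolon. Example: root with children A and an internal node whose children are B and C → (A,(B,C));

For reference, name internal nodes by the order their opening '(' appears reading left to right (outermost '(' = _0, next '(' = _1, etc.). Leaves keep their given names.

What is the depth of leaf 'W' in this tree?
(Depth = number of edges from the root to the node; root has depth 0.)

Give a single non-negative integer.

Answer: 3

Derivation:
Newick: (((A,S,W,E),U),L);
Naming internals by '(' encounter order: outermost '(' = _0, next = _1, ...
Query node: W
Path from root: _0 -> _1 -> _2 -> W
Depth of W: 3 (number of edges from root)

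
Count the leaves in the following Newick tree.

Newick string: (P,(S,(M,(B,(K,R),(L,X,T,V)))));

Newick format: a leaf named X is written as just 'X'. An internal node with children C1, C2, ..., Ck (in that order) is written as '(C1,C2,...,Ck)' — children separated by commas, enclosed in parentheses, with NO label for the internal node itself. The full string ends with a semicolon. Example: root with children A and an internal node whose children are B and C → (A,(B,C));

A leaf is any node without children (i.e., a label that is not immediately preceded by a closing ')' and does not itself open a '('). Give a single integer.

Answer: 10

Derivation:
Newick: (P,(S,(M,(B,(K,R),(L,X,T,V)))));
Scan left-to-right; a leaf is any maximal label run not followed by '(':
  pos 1: leaf 'P' → count = 1
  pos 4: leaf 'S' → count = 2
  pos 7: leaf 'M' → count = 3
  pos 10: leaf 'B' → count = 4
  pos 13: leaf 'K' → count = 5
  pos 15: leaf 'R' → count = 6
  pos 19: leaf 'L' → count = 7
  pos 21: leaf 'X' → count = 8
  pos 23: leaf 'T' → count = 9
  pos 25: leaf 'V' → count = 10
Total leaves: 10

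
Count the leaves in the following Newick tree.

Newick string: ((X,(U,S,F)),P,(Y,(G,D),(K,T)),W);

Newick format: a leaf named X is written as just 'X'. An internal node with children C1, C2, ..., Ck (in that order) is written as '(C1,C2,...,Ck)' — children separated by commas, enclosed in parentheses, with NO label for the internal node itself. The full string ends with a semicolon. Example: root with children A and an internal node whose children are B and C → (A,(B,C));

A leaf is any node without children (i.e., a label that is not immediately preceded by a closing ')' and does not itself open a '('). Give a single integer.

Newick: ((X,(U,S,F)),P,(Y,(G,D),(K,T)),W);
Scan left-to-right; a leaf is any maximal label run not followed by '(':
  pos 2: leaf 'X' → count = 1
  pos 5: leaf 'U' → count = 2
  pos 7: leaf 'S' → count = 3
  pos 9: leaf 'F' → count = 4
  pos 13: leaf 'P' → count = 5
  pos 16: leaf 'Y' → count = 6
  pos 19: leaf 'G' → count = 7
  pos 21: leaf 'D' → count = 8
  pos 25: leaf 'K' → count = 9
  pos 27: leaf 'T' → count = 10
  pos 31: leaf 'W' → count = 11
Total leaves: 11

Answer: 11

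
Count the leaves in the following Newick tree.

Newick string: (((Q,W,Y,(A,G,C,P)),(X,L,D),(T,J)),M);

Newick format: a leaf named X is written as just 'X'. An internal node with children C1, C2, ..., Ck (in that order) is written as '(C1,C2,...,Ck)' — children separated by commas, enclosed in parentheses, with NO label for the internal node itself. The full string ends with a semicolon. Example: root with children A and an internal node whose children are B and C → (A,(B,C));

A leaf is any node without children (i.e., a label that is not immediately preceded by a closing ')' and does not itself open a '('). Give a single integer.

Newick: (((Q,W,Y,(A,G,C,P)),(X,L,D),(T,J)),M);
Scan left-to-right; a leaf is any maximal label run not followed by '(':
  pos 3: leaf 'Q' → count = 1
  pos 5: leaf 'W' → count = 2
  pos 7: leaf 'Y' → count = 3
  pos 10: leaf 'A' → count = 4
  pos 12: leaf 'G' → count = 5
  pos 14: leaf 'C' → count = 6
  pos 16: leaf 'P' → count = 7
  pos 21: leaf 'X' → count = 8
  pos 23: leaf 'L' → count = 9
  pos 25: leaf 'D' → count = 10
  pos 29: leaf 'T' → count = 11
  pos 31: leaf 'J' → count = 12
  pos 35: leaf 'M' → count = 13
Total leaves: 13

Answer: 13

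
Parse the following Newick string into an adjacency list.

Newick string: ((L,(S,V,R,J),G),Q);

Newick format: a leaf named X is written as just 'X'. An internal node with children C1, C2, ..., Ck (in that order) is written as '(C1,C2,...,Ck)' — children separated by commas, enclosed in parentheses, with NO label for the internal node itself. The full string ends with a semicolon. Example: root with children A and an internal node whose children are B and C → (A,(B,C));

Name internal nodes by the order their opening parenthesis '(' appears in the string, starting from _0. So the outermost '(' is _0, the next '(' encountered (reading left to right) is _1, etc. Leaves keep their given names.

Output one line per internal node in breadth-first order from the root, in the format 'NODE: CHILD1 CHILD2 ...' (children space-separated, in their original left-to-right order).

Answer: _0: _1 Q
_1: L _2 G
_2: S V R J

Derivation:
Input: ((L,(S,V,R,J),G),Q);
Scanning left-to-right, naming '(' by encounter order:
  pos 0: '(' -> open internal node _0 (depth 1)
  pos 1: '(' -> open internal node _1 (depth 2)
  pos 4: '(' -> open internal node _2 (depth 3)
  pos 12: ')' -> close internal node _2 (now at depth 2)
  pos 15: ')' -> close internal node _1 (now at depth 1)
  pos 18: ')' -> close internal node _0 (now at depth 0)
Total internal nodes: 3
BFS adjacency from root:
  _0: _1 Q
  _1: L _2 G
  _2: S V R J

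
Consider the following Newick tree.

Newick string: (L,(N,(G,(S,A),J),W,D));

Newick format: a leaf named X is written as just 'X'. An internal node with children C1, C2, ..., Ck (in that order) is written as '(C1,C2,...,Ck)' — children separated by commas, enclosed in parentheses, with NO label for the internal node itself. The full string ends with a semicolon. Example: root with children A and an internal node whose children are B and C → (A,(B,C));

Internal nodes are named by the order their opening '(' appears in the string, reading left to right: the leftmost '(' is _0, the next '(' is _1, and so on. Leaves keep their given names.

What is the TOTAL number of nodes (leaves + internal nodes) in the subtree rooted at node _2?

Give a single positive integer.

Answer: 6

Derivation:
Newick: (L,(N,(G,(S,A),J),W,D));
Locate _2: it is the '(' at position 6 (the 3rd '(' reading left to right).
Query: subtree rooted at _2
_2: subtree_size = 1 + 5
  G: subtree_size = 1 + 0
  _3: subtree_size = 1 + 2
    S: subtree_size = 1 + 0
    A: subtree_size = 1 + 0
  J: subtree_size = 1 + 0
Total subtree size of _2: 6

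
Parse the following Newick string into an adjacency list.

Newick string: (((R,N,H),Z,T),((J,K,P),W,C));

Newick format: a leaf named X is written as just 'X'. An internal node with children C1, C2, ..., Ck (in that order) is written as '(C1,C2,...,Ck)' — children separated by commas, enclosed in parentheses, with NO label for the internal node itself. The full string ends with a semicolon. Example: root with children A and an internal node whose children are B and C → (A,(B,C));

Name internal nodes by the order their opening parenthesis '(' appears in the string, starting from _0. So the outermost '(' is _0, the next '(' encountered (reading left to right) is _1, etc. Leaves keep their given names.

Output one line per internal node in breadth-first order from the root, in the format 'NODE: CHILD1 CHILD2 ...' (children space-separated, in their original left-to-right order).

Input: (((R,N,H),Z,T),((J,K,P),W,C));
Scanning left-to-right, naming '(' by encounter order:
  pos 0: '(' -> open internal node _0 (depth 1)
  pos 1: '(' -> open internal node _1 (depth 2)
  pos 2: '(' -> open internal node _2 (depth 3)
  pos 8: ')' -> close internal node _2 (now at depth 2)
  pos 13: ')' -> close internal node _1 (now at depth 1)
  pos 15: '(' -> open internal node _3 (depth 2)
  pos 16: '(' -> open internal node _4 (depth 3)
  pos 22: ')' -> close internal node _4 (now at depth 2)
  pos 27: ')' -> close internal node _3 (now at depth 1)
  pos 28: ')' -> close internal node _0 (now at depth 0)
Total internal nodes: 5
BFS adjacency from root:
  _0: _1 _3
  _1: _2 Z T
  _3: _4 W C
  _2: R N H
  _4: J K P

Answer: _0: _1 _3
_1: _2 Z T
_3: _4 W C
_2: R N H
_4: J K P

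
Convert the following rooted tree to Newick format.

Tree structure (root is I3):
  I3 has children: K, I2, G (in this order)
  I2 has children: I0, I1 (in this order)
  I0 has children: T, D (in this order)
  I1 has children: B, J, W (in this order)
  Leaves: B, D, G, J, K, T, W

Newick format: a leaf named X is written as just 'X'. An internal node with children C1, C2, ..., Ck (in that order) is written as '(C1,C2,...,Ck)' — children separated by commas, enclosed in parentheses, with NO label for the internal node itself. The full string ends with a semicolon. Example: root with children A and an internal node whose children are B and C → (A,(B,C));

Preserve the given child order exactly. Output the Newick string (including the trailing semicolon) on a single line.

internal I3 with children ['K', 'I2', 'G']
  leaf 'K' → 'K'
  internal I2 with children ['I0', 'I1']
    internal I0 with children ['T', 'D']
      leaf 'T' → 'T'
      leaf 'D' → 'D'
    → '(T,D)'
    internal I1 with children ['B', 'J', 'W']
      leaf 'B' → 'B'
      leaf 'J' → 'J'
      leaf 'W' → 'W'
    → '(B,J,W)'
  → '((T,D),(B,J,W))'
  leaf 'G' → 'G'
→ '(K,((T,D),(B,J,W)),G)'
Final: (K,((T,D),(B,J,W)),G);

Answer: (K,((T,D),(B,J,W)),G);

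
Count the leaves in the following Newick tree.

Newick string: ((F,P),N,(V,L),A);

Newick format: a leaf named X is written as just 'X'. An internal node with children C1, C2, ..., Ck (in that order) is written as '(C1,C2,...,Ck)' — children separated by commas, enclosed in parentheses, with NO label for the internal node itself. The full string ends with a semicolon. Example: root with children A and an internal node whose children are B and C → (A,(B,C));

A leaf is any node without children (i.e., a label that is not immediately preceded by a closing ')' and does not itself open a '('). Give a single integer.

Newick: ((F,P),N,(V,L),A);
Scan left-to-right; a leaf is any maximal label run not followed by '(':
  pos 2: leaf 'F' → count = 1
  pos 4: leaf 'P' → count = 2
  pos 7: leaf 'N' → count = 3
  pos 10: leaf 'V' → count = 4
  pos 12: leaf 'L' → count = 5
  pos 15: leaf 'A' → count = 6
Total leaves: 6

Answer: 6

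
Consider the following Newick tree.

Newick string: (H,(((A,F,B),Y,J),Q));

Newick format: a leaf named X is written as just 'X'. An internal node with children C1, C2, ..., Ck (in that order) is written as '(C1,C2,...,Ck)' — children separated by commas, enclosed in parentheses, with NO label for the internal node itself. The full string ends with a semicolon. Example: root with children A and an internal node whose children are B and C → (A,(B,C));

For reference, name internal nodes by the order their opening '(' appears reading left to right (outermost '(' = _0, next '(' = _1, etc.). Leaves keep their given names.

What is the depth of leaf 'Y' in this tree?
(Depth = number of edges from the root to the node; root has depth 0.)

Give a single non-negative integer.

Newick: (H,(((A,F,B),Y,J),Q));
Naming internals by '(' encounter order: outermost '(' = _0, next = _1, ...
Query node: Y
Path from root: _0 -> _1 -> _2 -> Y
Depth of Y: 3 (number of edges from root)

Answer: 3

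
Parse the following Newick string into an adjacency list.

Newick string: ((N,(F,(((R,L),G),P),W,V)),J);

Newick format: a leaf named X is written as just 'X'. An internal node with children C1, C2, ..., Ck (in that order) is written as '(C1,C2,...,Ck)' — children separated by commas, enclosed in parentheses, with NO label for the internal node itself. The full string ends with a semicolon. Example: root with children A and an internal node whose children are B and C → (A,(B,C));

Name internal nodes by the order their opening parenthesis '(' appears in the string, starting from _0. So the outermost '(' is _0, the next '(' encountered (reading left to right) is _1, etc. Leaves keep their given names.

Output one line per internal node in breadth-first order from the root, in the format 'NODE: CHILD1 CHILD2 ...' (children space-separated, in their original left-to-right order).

Input: ((N,(F,(((R,L),G),P),W,V)),J);
Scanning left-to-right, naming '(' by encounter order:
  pos 0: '(' -> open internal node _0 (depth 1)
  pos 1: '(' -> open internal node _1 (depth 2)
  pos 4: '(' -> open internal node _2 (depth 3)
  pos 7: '(' -> open internal node _3 (depth 4)
  pos 8: '(' -> open internal node _4 (depth 5)
  pos 9: '(' -> open internal node _5 (depth 6)
  pos 13: ')' -> close internal node _5 (now at depth 5)
  pos 16: ')' -> close internal node _4 (now at depth 4)
  pos 19: ')' -> close internal node _3 (now at depth 3)
  pos 24: ')' -> close internal node _2 (now at depth 2)
  pos 25: ')' -> close internal node _1 (now at depth 1)
  pos 28: ')' -> close internal node _0 (now at depth 0)
Total internal nodes: 6
BFS adjacency from root:
  _0: _1 J
  _1: N _2
  _2: F _3 W V
  _3: _4 P
  _4: _5 G
  _5: R L

Answer: _0: _1 J
_1: N _2
_2: F _3 W V
_3: _4 P
_4: _5 G
_5: R L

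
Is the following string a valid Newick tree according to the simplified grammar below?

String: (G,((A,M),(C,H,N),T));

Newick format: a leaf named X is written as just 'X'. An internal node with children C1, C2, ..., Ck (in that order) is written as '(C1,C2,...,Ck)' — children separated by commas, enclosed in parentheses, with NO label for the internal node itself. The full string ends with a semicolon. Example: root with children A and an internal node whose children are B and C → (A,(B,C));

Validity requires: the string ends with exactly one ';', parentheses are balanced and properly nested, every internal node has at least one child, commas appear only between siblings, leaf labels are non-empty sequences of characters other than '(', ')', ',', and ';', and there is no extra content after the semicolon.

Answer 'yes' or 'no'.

Answer: yes

Derivation:
Input: (G,((A,M),(C,H,N),T));
Paren balance: 4 '(' vs 4 ')' OK
Ends with single ';': True
Full parse: OK
Valid: True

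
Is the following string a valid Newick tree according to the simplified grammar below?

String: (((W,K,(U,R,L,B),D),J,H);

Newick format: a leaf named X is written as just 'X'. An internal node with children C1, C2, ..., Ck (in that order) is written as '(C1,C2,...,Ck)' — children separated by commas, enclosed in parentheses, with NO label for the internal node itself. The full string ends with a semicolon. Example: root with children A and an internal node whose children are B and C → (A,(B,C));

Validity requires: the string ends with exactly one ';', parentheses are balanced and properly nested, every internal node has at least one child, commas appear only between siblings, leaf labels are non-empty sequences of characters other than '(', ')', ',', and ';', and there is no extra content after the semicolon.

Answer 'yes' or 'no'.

Answer: no

Derivation:
Input: (((W,K,(U,R,L,B),D),J,H);
Paren balance: 4 '(' vs 3 ')' MISMATCH
Ends with single ';': True
Full parse: FAILS (expected , or ) at pos 24)
Valid: False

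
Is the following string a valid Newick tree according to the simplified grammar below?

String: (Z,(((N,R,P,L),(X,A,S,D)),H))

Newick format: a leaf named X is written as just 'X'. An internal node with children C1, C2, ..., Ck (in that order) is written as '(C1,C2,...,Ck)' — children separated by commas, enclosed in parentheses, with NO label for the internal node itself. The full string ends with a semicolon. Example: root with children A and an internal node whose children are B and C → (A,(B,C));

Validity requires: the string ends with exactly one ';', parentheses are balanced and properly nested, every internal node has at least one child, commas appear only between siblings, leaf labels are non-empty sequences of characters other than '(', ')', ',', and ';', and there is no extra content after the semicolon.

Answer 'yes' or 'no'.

Answer: no

Derivation:
Input: (Z,(((N,R,P,L),(X,A,S,D)),H))
Paren balance: 5 '(' vs 5 ')' OK
Ends with single ';': False
Full parse: FAILS (must end with ;)
Valid: False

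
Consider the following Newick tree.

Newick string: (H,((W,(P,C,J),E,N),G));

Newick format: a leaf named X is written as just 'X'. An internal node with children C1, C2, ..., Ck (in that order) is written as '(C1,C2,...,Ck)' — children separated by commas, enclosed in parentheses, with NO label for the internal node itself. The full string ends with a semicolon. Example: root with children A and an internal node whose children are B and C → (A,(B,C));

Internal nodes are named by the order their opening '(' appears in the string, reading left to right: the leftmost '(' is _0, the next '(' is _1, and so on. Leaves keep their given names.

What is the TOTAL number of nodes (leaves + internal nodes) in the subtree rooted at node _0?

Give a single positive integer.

Newick: (H,((W,(P,C,J),E,N),G));
Locate _0: it is the '(' at position 0 (the 1st '(' reading left to right).
Query: subtree rooted at _0
_0: subtree_size = 1 + 11
  H: subtree_size = 1 + 0
  _1: subtree_size = 1 + 9
    _2: subtree_size = 1 + 7
      W: subtree_size = 1 + 0
      _3: subtree_size = 1 + 3
        P: subtree_size = 1 + 0
        C: subtree_size = 1 + 0
        J: subtree_size = 1 + 0
      E: subtree_size = 1 + 0
      N: subtree_size = 1 + 0
    G: subtree_size = 1 + 0
Total subtree size of _0: 12

Answer: 12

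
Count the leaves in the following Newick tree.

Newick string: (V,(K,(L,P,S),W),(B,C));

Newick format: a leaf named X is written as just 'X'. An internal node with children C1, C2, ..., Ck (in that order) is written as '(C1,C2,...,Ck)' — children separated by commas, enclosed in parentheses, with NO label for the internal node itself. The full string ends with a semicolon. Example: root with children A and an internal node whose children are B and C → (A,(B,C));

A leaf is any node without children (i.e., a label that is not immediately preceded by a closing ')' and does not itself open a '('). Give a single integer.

Answer: 8

Derivation:
Newick: (V,(K,(L,P,S),W),(B,C));
Scan left-to-right; a leaf is any maximal label run not followed by '(':
  pos 1: leaf 'V' → count = 1
  pos 4: leaf 'K' → count = 2
  pos 7: leaf 'L' → count = 3
  pos 9: leaf 'P' → count = 4
  pos 11: leaf 'S' → count = 5
  pos 14: leaf 'W' → count = 6
  pos 18: leaf 'B' → count = 7
  pos 20: leaf 'C' → count = 8
Total leaves: 8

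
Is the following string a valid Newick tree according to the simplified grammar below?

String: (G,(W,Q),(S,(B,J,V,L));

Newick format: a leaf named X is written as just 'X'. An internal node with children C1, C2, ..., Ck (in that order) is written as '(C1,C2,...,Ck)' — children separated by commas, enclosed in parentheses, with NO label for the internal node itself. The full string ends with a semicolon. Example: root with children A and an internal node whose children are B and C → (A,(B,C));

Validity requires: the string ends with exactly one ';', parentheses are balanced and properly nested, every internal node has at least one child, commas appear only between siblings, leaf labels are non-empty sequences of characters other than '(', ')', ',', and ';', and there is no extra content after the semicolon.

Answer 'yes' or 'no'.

Input: (G,(W,Q),(S,(B,J,V,L));
Paren balance: 4 '(' vs 3 ')' MISMATCH
Ends with single ';': True
Full parse: FAILS (expected , or ) at pos 22)
Valid: False

Answer: no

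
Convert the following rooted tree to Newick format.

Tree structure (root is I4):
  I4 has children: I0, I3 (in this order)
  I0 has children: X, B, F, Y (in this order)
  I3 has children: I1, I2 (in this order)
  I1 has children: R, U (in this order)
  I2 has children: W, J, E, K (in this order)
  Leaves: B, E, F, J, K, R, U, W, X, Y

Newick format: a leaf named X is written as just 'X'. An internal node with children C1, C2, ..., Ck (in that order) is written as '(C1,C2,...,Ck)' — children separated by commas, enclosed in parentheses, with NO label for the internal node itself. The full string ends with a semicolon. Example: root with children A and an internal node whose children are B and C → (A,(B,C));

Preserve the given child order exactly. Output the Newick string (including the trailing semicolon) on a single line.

internal I4 with children ['I0', 'I3']
  internal I0 with children ['X', 'B', 'F', 'Y']
    leaf 'X' → 'X'
    leaf 'B' → 'B'
    leaf 'F' → 'F'
    leaf 'Y' → 'Y'
  → '(X,B,F,Y)'
  internal I3 with children ['I1', 'I2']
    internal I1 with children ['R', 'U']
      leaf 'R' → 'R'
      leaf 'U' → 'U'
    → '(R,U)'
    internal I2 with children ['W', 'J', 'E', 'K']
      leaf 'W' → 'W'
      leaf 'J' → 'J'
      leaf 'E' → 'E'
      leaf 'K' → 'K'
    → '(W,J,E,K)'
  → '((R,U),(W,J,E,K))'
→ '((X,B,F,Y),((R,U),(W,J,E,K)))'
Final: ((X,B,F,Y),((R,U),(W,J,E,K)));

Answer: ((X,B,F,Y),((R,U),(W,J,E,K)));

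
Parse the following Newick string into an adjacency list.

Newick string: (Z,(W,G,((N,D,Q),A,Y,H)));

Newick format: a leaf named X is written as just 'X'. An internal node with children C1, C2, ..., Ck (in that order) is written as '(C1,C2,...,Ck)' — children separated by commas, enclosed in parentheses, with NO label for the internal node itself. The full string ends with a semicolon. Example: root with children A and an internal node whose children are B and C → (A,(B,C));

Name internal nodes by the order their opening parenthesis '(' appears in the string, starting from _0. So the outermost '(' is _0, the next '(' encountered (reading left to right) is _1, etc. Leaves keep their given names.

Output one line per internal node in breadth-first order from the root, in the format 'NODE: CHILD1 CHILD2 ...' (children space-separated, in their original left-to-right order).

Answer: _0: Z _1
_1: W G _2
_2: _3 A Y H
_3: N D Q

Derivation:
Input: (Z,(W,G,((N,D,Q),A,Y,H)));
Scanning left-to-right, naming '(' by encounter order:
  pos 0: '(' -> open internal node _0 (depth 1)
  pos 3: '(' -> open internal node _1 (depth 2)
  pos 8: '(' -> open internal node _2 (depth 3)
  pos 9: '(' -> open internal node _3 (depth 4)
  pos 15: ')' -> close internal node _3 (now at depth 3)
  pos 22: ')' -> close internal node _2 (now at depth 2)
  pos 23: ')' -> close internal node _1 (now at depth 1)
  pos 24: ')' -> close internal node _0 (now at depth 0)
Total internal nodes: 4
BFS adjacency from root:
  _0: Z _1
  _1: W G _2
  _2: _3 A Y H
  _3: N D Q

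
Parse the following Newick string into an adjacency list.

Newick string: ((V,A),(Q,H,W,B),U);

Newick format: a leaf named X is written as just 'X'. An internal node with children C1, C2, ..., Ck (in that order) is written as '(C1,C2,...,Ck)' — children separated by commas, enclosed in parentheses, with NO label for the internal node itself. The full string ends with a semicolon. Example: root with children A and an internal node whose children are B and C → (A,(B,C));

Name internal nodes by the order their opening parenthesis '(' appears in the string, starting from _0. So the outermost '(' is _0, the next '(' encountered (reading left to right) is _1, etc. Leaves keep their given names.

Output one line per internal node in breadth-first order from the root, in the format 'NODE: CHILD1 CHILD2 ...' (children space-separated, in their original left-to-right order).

Answer: _0: _1 _2 U
_1: V A
_2: Q H W B

Derivation:
Input: ((V,A),(Q,H,W,B),U);
Scanning left-to-right, naming '(' by encounter order:
  pos 0: '(' -> open internal node _0 (depth 1)
  pos 1: '(' -> open internal node _1 (depth 2)
  pos 5: ')' -> close internal node _1 (now at depth 1)
  pos 7: '(' -> open internal node _2 (depth 2)
  pos 15: ')' -> close internal node _2 (now at depth 1)
  pos 18: ')' -> close internal node _0 (now at depth 0)
Total internal nodes: 3
BFS adjacency from root:
  _0: _1 _2 U
  _1: V A
  _2: Q H W B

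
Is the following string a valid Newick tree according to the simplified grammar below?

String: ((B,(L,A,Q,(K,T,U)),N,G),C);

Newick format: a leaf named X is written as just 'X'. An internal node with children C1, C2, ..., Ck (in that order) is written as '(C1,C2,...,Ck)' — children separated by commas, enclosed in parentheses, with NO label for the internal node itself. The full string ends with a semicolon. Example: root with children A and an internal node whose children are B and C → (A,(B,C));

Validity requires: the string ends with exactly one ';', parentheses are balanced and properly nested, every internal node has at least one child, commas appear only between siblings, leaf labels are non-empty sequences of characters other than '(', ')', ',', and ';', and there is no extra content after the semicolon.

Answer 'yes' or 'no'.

Input: ((B,(L,A,Q,(K,T,U)),N,G),C);
Paren balance: 4 '(' vs 4 ')' OK
Ends with single ';': True
Full parse: OK
Valid: True

Answer: yes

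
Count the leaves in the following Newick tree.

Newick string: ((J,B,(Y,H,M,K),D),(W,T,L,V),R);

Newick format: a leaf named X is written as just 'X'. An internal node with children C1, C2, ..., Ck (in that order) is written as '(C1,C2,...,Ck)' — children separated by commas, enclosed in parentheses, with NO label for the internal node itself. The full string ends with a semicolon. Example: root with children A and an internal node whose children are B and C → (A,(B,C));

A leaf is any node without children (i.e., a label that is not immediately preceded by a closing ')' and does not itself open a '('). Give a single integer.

Answer: 12

Derivation:
Newick: ((J,B,(Y,H,M,K),D),(W,T,L,V),R);
Scan left-to-right; a leaf is any maximal label run not followed by '(':
  pos 2: leaf 'J' → count = 1
  pos 4: leaf 'B' → count = 2
  pos 7: leaf 'Y' → count = 3
  pos 9: leaf 'H' → count = 4
  pos 11: leaf 'M' → count = 5
  pos 13: leaf 'K' → count = 6
  pos 16: leaf 'D' → count = 7
  pos 20: leaf 'W' → count = 8
  pos 22: leaf 'T' → count = 9
  pos 24: leaf 'L' → count = 10
  pos 26: leaf 'V' → count = 11
  pos 29: leaf 'R' → count = 12
Total leaves: 12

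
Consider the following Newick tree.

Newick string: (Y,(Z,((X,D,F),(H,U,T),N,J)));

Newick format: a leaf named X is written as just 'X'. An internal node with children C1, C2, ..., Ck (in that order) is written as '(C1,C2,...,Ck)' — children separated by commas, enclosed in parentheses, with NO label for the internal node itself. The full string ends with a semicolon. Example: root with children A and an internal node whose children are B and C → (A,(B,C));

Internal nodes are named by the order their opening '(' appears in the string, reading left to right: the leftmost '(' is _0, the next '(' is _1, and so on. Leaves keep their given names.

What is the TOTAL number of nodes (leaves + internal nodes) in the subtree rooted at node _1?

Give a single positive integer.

Newick: (Y,(Z,((X,D,F),(H,U,T),N,J)));
Locate _1: it is the '(' at position 3 (the 2nd '(' reading left to right).
Query: subtree rooted at _1
_1: subtree_size = 1 + 12
  Z: subtree_size = 1 + 0
  _2: subtree_size = 1 + 10
    _3: subtree_size = 1 + 3
      X: subtree_size = 1 + 0
      D: subtree_size = 1 + 0
      F: subtree_size = 1 + 0
    _4: subtree_size = 1 + 3
      H: subtree_size = 1 + 0
      U: subtree_size = 1 + 0
      T: subtree_size = 1 + 0
    N: subtree_size = 1 + 0
    J: subtree_size = 1 + 0
Total subtree size of _1: 13

Answer: 13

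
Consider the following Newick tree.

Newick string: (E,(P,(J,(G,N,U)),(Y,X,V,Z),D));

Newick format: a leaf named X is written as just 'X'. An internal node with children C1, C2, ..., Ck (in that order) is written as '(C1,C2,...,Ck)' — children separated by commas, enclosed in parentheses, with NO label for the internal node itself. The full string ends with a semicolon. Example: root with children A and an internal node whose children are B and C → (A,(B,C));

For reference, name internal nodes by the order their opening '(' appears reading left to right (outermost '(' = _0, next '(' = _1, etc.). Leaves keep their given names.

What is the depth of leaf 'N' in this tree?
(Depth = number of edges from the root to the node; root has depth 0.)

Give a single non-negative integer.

Answer: 4

Derivation:
Newick: (E,(P,(J,(G,N,U)),(Y,X,V,Z),D));
Naming internals by '(' encounter order: outermost '(' = _0, next = _1, ...
Query node: N
Path from root: _0 -> _1 -> _2 -> _3 -> N
Depth of N: 4 (number of edges from root)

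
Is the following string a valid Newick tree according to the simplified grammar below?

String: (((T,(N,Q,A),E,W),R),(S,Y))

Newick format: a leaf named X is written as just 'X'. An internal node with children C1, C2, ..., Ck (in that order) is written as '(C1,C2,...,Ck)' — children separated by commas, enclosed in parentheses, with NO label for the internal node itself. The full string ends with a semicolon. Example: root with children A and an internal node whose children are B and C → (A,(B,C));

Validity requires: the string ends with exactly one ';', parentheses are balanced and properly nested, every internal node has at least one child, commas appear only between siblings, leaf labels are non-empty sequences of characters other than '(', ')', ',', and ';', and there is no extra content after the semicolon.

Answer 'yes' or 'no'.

Answer: no

Derivation:
Input: (((T,(N,Q,A),E,W),R),(S,Y))
Paren balance: 5 '(' vs 5 ')' OK
Ends with single ';': False
Full parse: FAILS (must end with ;)
Valid: False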